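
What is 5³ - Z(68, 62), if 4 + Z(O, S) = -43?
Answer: 172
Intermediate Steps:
Z(O, S) = -47 (Z(O, S) = -4 - 43 = -47)
5³ - Z(68, 62) = 5³ - 1*(-47) = 125 + 47 = 172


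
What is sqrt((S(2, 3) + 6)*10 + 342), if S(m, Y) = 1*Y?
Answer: 12*sqrt(3) ≈ 20.785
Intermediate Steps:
S(m, Y) = Y
sqrt((S(2, 3) + 6)*10 + 342) = sqrt((3 + 6)*10 + 342) = sqrt(9*10 + 342) = sqrt(90 + 342) = sqrt(432) = 12*sqrt(3)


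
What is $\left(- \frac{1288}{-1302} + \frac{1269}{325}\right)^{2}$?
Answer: $\frac{21879438889}{913550625} \approx 23.95$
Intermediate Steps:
$\left(- \frac{1288}{-1302} + \frac{1269}{325}\right)^{2} = \left(\left(-1288\right) \left(- \frac{1}{1302}\right) + 1269 \cdot \frac{1}{325}\right)^{2} = \left(\frac{92}{93} + \frac{1269}{325}\right)^{2} = \left(\frac{147917}{30225}\right)^{2} = \frac{21879438889}{913550625}$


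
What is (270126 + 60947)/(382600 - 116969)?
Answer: 331073/265631 ≈ 1.2464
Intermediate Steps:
(270126 + 60947)/(382600 - 116969) = 331073/265631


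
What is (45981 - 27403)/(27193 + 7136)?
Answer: 18578/34329 ≈ 0.54117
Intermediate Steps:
(45981 - 27403)/(27193 + 7136) = 18578/34329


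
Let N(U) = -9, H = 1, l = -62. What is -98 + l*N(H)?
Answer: 460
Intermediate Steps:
-98 + l*N(H) = -98 - 62*(-9) = -98 + 558 = 460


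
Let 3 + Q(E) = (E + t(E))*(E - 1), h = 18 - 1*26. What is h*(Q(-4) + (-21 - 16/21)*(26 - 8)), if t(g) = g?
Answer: 19864/7 ≈ 2837.7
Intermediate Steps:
h = -8 (h = 18 - 26 = -8)
Q(E) = -3 + 2*E*(-1 + E) (Q(E) = -3 + (E + E)*(E - 1) = -3 + (2*E)*(-1 + E) = -3 + 2*E*(-1 + E))
h*(Q(-4) + (-21 - 16/21)*(26 - 8)) = -8*((-3 - 2*(-4) + 2*(-4)²) + (-21 - 16/21)*(26 - 8)) = -8*((-3 + 8 + 2*16) + (-21 - 16*1/21)*18) = -8*((-3 + 8 + 32) + (-21 - 16/21)*18) = -8*(37 - 457/21*18) = -8*(37 - 2742/7) = -8*(-2483/7) = 19864/7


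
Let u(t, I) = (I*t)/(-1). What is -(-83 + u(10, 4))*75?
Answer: 9225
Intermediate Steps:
u(t, I) = -I*t (u(t, I) = (I*t)*(-1) = -I*t)
-(-83 + u(10, 4))*75 = -(-83 - 1*4*10)*75 = -(-83 - 40)*75 = -(-123)*75 = -1*(-9225) = 9225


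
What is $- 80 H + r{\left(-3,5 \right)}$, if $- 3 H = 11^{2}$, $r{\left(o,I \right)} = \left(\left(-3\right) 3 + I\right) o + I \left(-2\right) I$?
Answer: $\frac{9566}{3} \approx 3188.7$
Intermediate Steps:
$r{\left(o,I \right)} = - 2 I^{2} + o \left(-9 + I\right)$ ($r{\left(o,I \right)} = \left(-9 + I\right) o + - 2 I I = o \left(-9 + I\right) - 2 I^{2} = - 2 I^{2} + o \left(-9 + I\right)$)
$H = - \frac{121}{3}$ ($H = - \frac{11^{2}}{3} = \left(- \frac{1}{3}\right) 121 = - \frac{121}{3} \approx -40.333$)
$- 80 H + r{\left(-3,5 \right)} = \left(-80\right) \left(- \frac{121}{3}\right) - \left(-12 + 50\right) = \frac{9680}{3} - 38 = \frac{9566}{3}$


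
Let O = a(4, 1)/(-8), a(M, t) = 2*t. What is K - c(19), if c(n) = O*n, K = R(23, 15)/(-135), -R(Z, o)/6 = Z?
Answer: 1039/180 ≈ 5.7722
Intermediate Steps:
R(Z, o) = -6*Z
K = 46/45 (K = -6*23/(-135) = -138*(-1/135) = 46/45 ≈ 1.0222)
O = -1/4 (O = (2*1)/(-8) = 2*(-1/8) = -1/4 ≈ -0.25000)
c(n) = -n/4
K - c(19) = 46/45 - (-1)*19/4 = 46/45 - 1*(-19/4) = 46/45 + 19/4 = 1039/180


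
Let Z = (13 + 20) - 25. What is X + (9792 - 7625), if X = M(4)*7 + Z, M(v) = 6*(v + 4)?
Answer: 2511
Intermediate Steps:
Z = 8 (Z = 33 - 25 = 8)
M(v) = 24 + 6*v (M(v) = 6*(4 + v) = 24 + 6*v)
X = 344 (X = (24 + 6*4)*7 + 8 = (24 + 24)*7 + 8 = 48*7 + 8 = 336 + 8 = 344)
X + (9792 - 7625) = 344 + (9792 - 7625) = 344 + 2167 = 2511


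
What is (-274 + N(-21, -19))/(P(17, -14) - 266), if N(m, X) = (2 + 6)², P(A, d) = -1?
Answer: 70/89 ≈ 0.78652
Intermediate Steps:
N(m, X) = 64 (N(m, X) = 8² = 64)
(-274 + N(-21, -19))/(P(17, -14) - 266) = (-274 + 64)/(-1 - 266) = -210/(-267) = -210*(-1/267) = 70/89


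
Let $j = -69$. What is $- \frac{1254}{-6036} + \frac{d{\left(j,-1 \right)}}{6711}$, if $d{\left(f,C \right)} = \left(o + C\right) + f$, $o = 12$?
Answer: $\frac{1344251}{6751266} \approx 0.19911$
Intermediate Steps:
$d{\left(f,C \right)} = 12 + C + f$ ($d{\left(f,C \right)} = \left(12 + C\right) + f = 12 + C + f$)
$- \frac{1254}{-6036} + \frac{d{\left(j,-1 \right)}}{6711} = - \frac{1254}{-6036} + \frac{12 - 1 - 69}{6711} = \left(-1254\right) \left(- \frac{1}{6036}\right) - \frac{58}{6711} = \frac{209}{1006} - \frac{58}{6711} = \frac{1344251}{6751266}$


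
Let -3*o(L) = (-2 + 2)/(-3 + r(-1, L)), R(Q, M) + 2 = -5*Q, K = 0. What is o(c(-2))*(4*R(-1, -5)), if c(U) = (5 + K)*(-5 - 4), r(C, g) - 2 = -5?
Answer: 0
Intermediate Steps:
r(C, g) = -3 (r(C, g) = 2 - 5 = -3)
R(Q, M) = -2 - 5*Q
c(U) = -45 (c(U) = (5 + 0)*(-5 - 4) = 5*(-9) = -45)
o(L) = 0 (o(L) = -(-2 + 2)/(3*(-3 - 3)) = -0/(-6) = -0*(-1)/6 = -1/3*0 = 0)
o(c(-2))*(4*R(-1, -5)) = 0*(4*(-2 - 5*(-1))) = 0*(4*(-2 + 5)) = 0*(4*3) = 0*12 = 0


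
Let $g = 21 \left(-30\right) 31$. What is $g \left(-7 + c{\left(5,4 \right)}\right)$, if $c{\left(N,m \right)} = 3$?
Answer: $78120$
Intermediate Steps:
$g = -19530$ ($g = \left(-630\right) 31 = -19530$)
$g \left(-7 + c{\left(5,4 \right)}\right) = - 19530 \left(-7 + 3\right) = \left(-19530\right) \left(-4\right) = 78120$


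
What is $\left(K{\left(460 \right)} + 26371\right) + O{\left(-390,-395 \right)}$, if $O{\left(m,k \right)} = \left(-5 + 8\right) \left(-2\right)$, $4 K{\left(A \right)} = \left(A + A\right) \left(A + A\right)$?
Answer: $237965$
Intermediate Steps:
$K{\left(A \right)} = A^{2}$ ($K{\left(A \right)} = \frac{\left(A + A\right) \left(A + A\right)}{4} = \frac{2 A 2 A}{4} = \frac{4 A^{2}}{4} = A^{2}$)
$O{\left(m,k \right)} = -6$ ($O{\left(m,k \right)} = 3 \left(-2\right) = -6$)
$\left(K{\left(460 \right)} + 26371\right) + O{\left(-390,-395 \right)} = \left(460^{2} + 26371\right) - 6 = \left(211600 + 26371\right) - 6 = 237971 - 6 = 237965$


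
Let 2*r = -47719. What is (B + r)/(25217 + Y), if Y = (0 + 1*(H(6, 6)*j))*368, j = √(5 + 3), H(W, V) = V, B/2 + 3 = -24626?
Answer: -3687607995/1193789954 + 322886880*√2/596894977 ≈ -2.3240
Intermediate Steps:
B = -49258 (B = -6 + 2*(-24626) = -6 - 49252 = -49258)
r = -47719/2 (r = (½)*(-47719) = -47719/2 ≈ -23860.)
j = 2*√2 (j = √8 = 2*√2 ≈ 2.8284)
Y = 4416*√2 (Y = (0 + 1*(6*(2*√2)))*368 = (0 + 1*(12*√2))*368 = (0 + 12*√2)*368 = (12*√2)*368 = 4416*√2 ≈ 6245.2)
(B + r)/(25217 + Y) = (-49258 - 47719/2)/(25217 + 4416*√2) = -146235/(2*(25217 + 4416*√2))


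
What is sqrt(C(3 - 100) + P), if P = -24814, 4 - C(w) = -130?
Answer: 2*I*sqrt(6170) ≈ 157.1*I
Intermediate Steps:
C(w) = 134 (C(w) = 4 - 1*(-130) = 4 + 130 = 134)
sqrt(C(3 - 100) + P) = sqrt(134 - 24814) = sqrt(-24680) = 2*I*sqrt(6170)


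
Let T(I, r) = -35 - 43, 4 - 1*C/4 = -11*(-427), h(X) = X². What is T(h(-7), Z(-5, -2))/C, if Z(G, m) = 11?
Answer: 3/722 ≈ 0.0041551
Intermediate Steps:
C = -18772 (C = 16 - (-44)*(-427) = 16 - 4*4697 = 16 - 18788 = -18772)
T(I, r) = -78
T(h(-7), Z(-5, -2))/C = -78/(-18772) = -78*(-1/18772) = 3/722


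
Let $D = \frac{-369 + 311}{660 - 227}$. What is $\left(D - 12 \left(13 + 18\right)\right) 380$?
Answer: $- \frac{61230920}{433} \approx -1.4141 \cdot 10^{5}$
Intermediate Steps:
$D = - \frac{58}{433} \approx -0.13395$
$\left(D - 12 \left(13 + 18\right)\right) 380 = \left(- \frac{58}{433} - 12 \left(13 + 18\right)\right) 380 = \left(- \frac{58}{433} - 372\right) 380 = \left(- \frac{161134}{433}\right) 380 = - \frac{61230920}{433}$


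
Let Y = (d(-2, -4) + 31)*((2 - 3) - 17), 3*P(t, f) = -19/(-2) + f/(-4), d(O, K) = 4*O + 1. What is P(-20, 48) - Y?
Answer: 2587/6 ≈ 431.17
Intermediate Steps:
d(O, K) = 1 + 4*O
P(t, f) = 19/6 - f/12 (P(t, f) = (-19/(-2) + f/(-4))/3 = (-19*(-1/2) + f*(-1/4))/3 = (19/2 - f/4)/3 = 19/6 - f/12)
Y = -432 (Y = ((1 + 4*(-2)) + 31)*((2 - 3) - 17) = ((1 - 8) + 31)*(-1 - 17) = (-7 + 31)*(-18) = 24*(-18) = -432)
P(-20, 48) - Y = (19/6 - 1/12*48) - 1*(-432) = (19/6 - 4) + 432 = -5/6 + 432 = 2587/6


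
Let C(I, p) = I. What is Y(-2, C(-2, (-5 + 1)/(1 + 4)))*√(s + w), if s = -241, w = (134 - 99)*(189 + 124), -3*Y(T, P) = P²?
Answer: -4*√10714/3 ≈ -138.01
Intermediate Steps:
Y(T, P) = -P²/3
w = 10955 (w = 35*313 = 10955)
Y(-2, C(-2, (-5 + 1)/(1 + 4)))*√(s + w) = (-⅓*(-2)²)*√(-241 + 10955) = (-⅓*4)*√10714 = -4*√10714/3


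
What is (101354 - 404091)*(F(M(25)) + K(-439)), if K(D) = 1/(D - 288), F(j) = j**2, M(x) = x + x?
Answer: -550224194763/727 ≈ -7.5684e+8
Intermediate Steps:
M(x) = 2*x
K(D) = 1/(-288 + D)
(101354 - 404091)*(F(M(25)) + K(-439)) = (101354 - 404091)*((2*25)**2 + 1/(-288 - 439)) = -302737*(50**2 + 1/(-727)) = -302737*(2500 - 1/727) = -302737*1817499/727 = -550224194763/727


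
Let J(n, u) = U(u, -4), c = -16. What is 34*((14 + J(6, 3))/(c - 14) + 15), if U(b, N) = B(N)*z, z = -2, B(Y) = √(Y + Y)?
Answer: 7412/15 + 68*I*√2/15 ≈ 494.13 + 6.4111*I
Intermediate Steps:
B(Y) = √2*√Y (B(Y) = √(2*Y) = √2*√Y)
U(b, N) = -2*√2*√N (U(b, N) = (√2*√N)*(-2) = -2*√2*√N)
J(n, u) = -4*I*√2 (J(n, u) = -2*√2*√(-4) = -2*√2*2*I = -4*I*√2)
34*((14 + J(6, 3))/(c - 14) + 15) = 34*((14 - 4*I*√2)/(-16 - 14) + 15) = 34*((14 - 4*I*√2)/(-30) + 15) = 34*((14 - 4*I*√2)*(-1/30) + 15) = 34*((-7/15 + 2*I*√2/15) + 15) = 34*(218/15 + 2*I*√2/15) = 7412/15 + 68*I*√2/15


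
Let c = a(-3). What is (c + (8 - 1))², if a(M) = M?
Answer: 16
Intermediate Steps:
c = -3
(c + (8 - 1))² = (-3 + (8 - 1))² = (-3 + 7)² = 4² = 16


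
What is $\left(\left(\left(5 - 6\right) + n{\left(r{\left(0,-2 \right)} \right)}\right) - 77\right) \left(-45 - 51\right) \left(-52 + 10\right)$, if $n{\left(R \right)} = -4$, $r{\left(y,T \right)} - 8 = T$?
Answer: $-330624$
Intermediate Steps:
$r{\left(y,T \right)} = 8 + T$
$\left(\left(\left(5 - 6\right) + n{\left(r{\left(0,-2 \right)} \right)}\right) - 77\right) \left(-45 - 51\right) \left(-52 + 10\right) = \left(\left(\left(5 - 6\right) - 4\right) - 77\right) \left(-45 - 51\right) \left(-52 + 10\right) = \left(\left(-1 - 4\right) - 77\right) \left(\left(-96\right) \left(-42\right)\right) = \left(-5 - 77\right) 4032 = \left(-82\right) 4032 = -330624$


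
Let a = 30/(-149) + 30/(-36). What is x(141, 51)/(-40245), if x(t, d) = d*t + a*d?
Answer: -2127193/11993010 ≈ -0.17737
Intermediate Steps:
a = -925/894 (a = 30*(-1/149) + 30*(-1/36) = -30/149 - 5/6 = -925/894 ≈ -1.0347)
x(t, d) = -925*d/894 + d*t (x(t, d) = d*t - 925*d/894 = -925*d/894 + d*t)
x(141, 51)/(-40245) = ((1/894)*51*(-925 + 894*141))/(-40245) = ((1/894)*51*(-925 + 126054))*(-1/40245) = ((1/894)*51*125129)*(-1/40245) = (2127193/298)*(-1/40245) = -2127193/11993010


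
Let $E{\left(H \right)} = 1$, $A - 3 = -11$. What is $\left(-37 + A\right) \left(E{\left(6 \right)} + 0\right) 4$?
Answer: $-180$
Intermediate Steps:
$A = -8$ ($A = 3 - 11 = -8$)
$\left(-37 + A\right) \left(E{\left(6 \right)} + 0\right) 4 = \left(-37 - 8\right) \left(1 + 0\right) 4 = - 45 \cdot 1 \cdot 4 = \left(-45\right) 4 = -180$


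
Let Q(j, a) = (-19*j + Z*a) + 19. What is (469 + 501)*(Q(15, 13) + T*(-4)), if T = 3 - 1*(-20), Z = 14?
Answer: -170720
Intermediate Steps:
T = 23 (T = 3 + 20 = 23)
Q(j, a) = 19 - 19*j + 14*a (Q(j, a) = (-19*j + 14*a) + 19 = 19 - 19*j + 14*a)
(469 + 501)*(Q(15, 13) + T*(-4)) = (469 + 501)*((19 - 19*15 + 14*13) + 23*(-4)) = 970*((19 - 285 + 182) - 92) = 970*(-84 - 92) = 970*(-176) = -170720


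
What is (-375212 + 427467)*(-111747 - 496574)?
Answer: -31787813855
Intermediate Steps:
(-375212 + 427467)*(-111747 - 496574) = 52255*(-608321) = -31787813855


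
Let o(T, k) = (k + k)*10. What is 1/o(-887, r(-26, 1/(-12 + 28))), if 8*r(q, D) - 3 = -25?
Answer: -1/55 ≈ -0.018182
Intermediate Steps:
r(q, D) = -11/4 (r(q, D) = 3/8 + (1/8)*(-25) = 3/8 - 25/8 = -11/4)
o(T, k) = 20*k (o(T, k) = (2*k)*10 = 20*k)
1/o(-887, r(-26, 1/(-12 + 28))) = 1/(20*(-11/4)) = 1/(-55) = -1/55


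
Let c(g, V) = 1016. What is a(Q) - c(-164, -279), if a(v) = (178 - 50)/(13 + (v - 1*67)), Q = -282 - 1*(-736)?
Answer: -25392/25 ≈ -1015.7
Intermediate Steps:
Q = 454 (Q = -282 + 736 = 454)
a(v) = 128/(-54 + v) (a(v) = 128/(13 + (v - 67)) = 128/(13 + (-67 + v)) = 128/(-54 + v))
a(Q) - c(-164, -279) = 128/(-54 + 454) - 1*1016 = 128/400 - 1016 = 128*(1/400) - 1016 = 8/25 - 1016 = -25392/25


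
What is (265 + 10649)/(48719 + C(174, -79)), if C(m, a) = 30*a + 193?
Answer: 1819/7757 ≈ 0.23450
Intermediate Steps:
C(m, a) = 193 + 30*a
(265 + 10649)/(48719 + C(174, -79)) = (265 + 10649)/(48719 + (193 + 30*(-79))) = 10914/(48719 + (193 - 2370)) = 10914/(48719 - 2177) = 10914/46542 = 10914*(1/46542) = 1819/7757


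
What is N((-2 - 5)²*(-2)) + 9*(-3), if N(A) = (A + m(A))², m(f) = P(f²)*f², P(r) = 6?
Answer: 3309240649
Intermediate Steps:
m(f) = 6*f²
N(A) = (A + 6*A²)²
N((-2 - 5)²*(-2)) + 9*(-3) = ((-2 - 5)²*(-2))²*(1 + 6*((-2 - 5)²*(-2)))² + 9*(-3) = ((-7)²*(-2))²*(1 + 6*((-7)²*(-2)))² - 27 = (49*(-2))²*(1 + 6*(49*(-2)))² - 27 = (-98)²*(1 + 6*(-98))² - 27 = 9604*(1 - 588)² - 27 = 9604*(-587)² - 27 = 9604*344569 - 27 = 3309240676 - 27 = 3309240649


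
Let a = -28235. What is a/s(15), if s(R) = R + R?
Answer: -5647/6 ≈ -941.17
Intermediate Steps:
s(R) = 2*R
a/s(15) = -28235/(2*15) = -28235/30 = -28235*1/30 = -5647/6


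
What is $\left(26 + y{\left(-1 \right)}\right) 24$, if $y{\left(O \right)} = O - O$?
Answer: $624$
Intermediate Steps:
$y{\left(O \right)} = 0$
$\left(26 + y{\left(-1 \right)}\right) 24 = \left(26 + 0\right) 24 = 26 \cdot 24 = 624$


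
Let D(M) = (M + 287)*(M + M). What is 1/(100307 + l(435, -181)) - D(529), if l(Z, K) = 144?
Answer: -86722160927/100451 ≈ -8.6333e+5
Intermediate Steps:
D(M) = 2*M*(287 + M) (D(M) = (287 + M)*(2*M) = 2*M*(287 + M))
1/(100307 + l(435, -181)) - D(529) = 1/(100307 + 144) - 2*529*(287 + 529) = 1/100451 - 2*529*816 = 1/100451 - 1*863328 = 1/100451 - 863328 = -86722160927/100451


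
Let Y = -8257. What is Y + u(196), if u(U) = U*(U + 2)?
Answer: 30551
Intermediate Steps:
u(U) = U*(2 + U)
Y + u(196) = -8257 + 196*(2 + 196) = -8257 + 196*198 = -8257 + 38808 = 30551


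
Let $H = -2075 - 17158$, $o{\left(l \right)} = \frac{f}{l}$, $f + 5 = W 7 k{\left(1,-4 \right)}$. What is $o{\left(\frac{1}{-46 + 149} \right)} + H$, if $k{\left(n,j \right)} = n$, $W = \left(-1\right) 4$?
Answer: $-22632$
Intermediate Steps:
$W = -4$
$f = -33$ ($f = -5 + \left(-4\right) 7 \cdot 1 = -5 - 28 = -33$)
$o{\left(l \right)} = - \frac{33}{l}$
$H = -19233$ ($H = -2075 - 17158 = -19233$)
$o{\left(\frac{1}{-46 + 149} \right)} + H = - \frac{33}{\frac{1}{-46 + 149}} - 19233 = - \frac{33}{\frac{1}{103}} - 19233 = - 33 \frac{1}{\frac{1}{103}} - 19233 = \left(-33\right) 103 - 19233 = -3399 - 19233 = -22632$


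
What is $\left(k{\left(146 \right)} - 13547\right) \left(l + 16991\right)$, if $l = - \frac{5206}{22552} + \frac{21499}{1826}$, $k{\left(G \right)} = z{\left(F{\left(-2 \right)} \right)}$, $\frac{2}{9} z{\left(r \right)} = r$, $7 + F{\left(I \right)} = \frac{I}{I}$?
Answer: $- \frac{108000282149427}{467954} \approx -2.3079 \cdot 10^{8}$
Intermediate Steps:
$F{\left(I \right)} = -6$ ($F{\left(I \right)} = -7 + \frac{I}{I} = -7 + 1 = -6$)
$z{\left(r \right)} = \frac{9 r}{2}$
$k{\left(G \right)} = -27$ ($k{\left(G \right)} = \frac{9}{2} \left(-6\right) = -27$)
$l = \frac{118834823}{10294988}$ ($l = \left(-5206\right) \frac{1}{22552} + 21499 \cdot \frac{1}{1826} = - \frac{2603}{11276} + \frac{21499}{1826} = \frac{118834823}{10294988} \approx 11.543$)
$\left(k{\left(146 \right)} - 13547\right) \left(l + 16991\right) = \left(-27 - 13547\right) \left(\frac{118834823}{10294988} + 16991\right) = \left(-13574\right) \frac{175040975931}{10294988} = - \frac{108000282149427}{467954}$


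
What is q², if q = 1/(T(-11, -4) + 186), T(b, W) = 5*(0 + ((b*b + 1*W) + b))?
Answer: 1/512656 ≈ 1.9506e-6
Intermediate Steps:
T(b, W) = 5*W + 5*b + 5*b² (T(b, W) = 5*(0 + ((b² + W) + b)) = 5*(0 + ((W + b²) + b)) = 5*(0 + (W + b + b²)) = 5*(W + b + b²) = 5*W + 5*b + 5*b²)
q = 1/716 (q = 1/((5*(-4) + 5*(-11) + 5*(-11)²) + 186) = 1/((-20 - 55 + 5*121) + 186) = 1/((-20 - 55 + 605) + 186) = 1/(530 + 186) = 1/716 ≈ 0.0013966)
q² = (1/716)² = 1/512656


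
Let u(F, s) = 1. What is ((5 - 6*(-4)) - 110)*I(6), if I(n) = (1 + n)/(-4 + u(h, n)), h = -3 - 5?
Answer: 189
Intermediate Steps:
h = -8
I(n) = -1/3 - n/3 (I(n) = (1 + n)/(-4 + 1) = (1 + n)/(-3) = (1 + n)*(-1/3) = -1/3 - n/3)
((5 - 6*(-4)) - 110)*I(6) = ((5 - 6*(-4)) - 110)*(-1/3 - 1/3*6) = ((5 + 24) - 110)*(-1/3 - 2) = (29 - 110)*(-7/3) = -81*(-7/3) = 189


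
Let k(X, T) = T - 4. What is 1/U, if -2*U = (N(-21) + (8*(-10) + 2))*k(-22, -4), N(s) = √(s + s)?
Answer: -13/4084 - I*√42/24504 ≈ -0.0031832 - 0.00026448*I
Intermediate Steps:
k(X, T) = -4 + T
N(s) = √2*√s (N(s) = √(2*s) = √2*√s)
U = -312 + 4*I*√42 (U = -(√2*√(-21) + (8*(-10) + 2))*(-4 - 4)/2 = -(√2*(I*√21) + (-80 + 2))*(-8)/2 = -(I*√42 - 78)*(-8)/2 = -(-78 + I*√42)*(-8)/2 = -(624 - 8*I*√42)/2 = -312 + 4*I*√42 ≈ -312.0 + 25.923*I)
1/U = 1/(-312 + 4*I*√42)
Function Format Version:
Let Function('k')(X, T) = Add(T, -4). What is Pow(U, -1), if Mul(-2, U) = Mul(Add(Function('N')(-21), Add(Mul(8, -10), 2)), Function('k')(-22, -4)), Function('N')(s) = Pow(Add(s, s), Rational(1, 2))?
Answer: Add(Rational(-13, 4084), Mul(Rational(-1, 24504), I, Pow(42, Rational(1, 2)))) ≈ Add(-0.0031832, Mul(-0.00026448, I))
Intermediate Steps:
Function('k')(X, T) = Add(-4, T)
Function('N')(s) = Mul(Pow(2, Rational(1, 2)), Pow(s, Rational(1, 2))) (Function('N')(s) = Pow(Mul(2, s), Rational(1, 2)) = Mul(Pow(2, Rational(1, 2)), Pow(s, Rational(1, 2))))
U = Add(-312, Mul(4, I, Pow(42, Rational(1, 2)))) (U = Mul(Rational(-1, 2), Mul(Add(Mul(Pow(2, Rational(1, 2)), Pow(-21, Rational(1, 2))), Add(Mul(8, -10), 2)), Add(-4, -4))) = Mul(Rational(-1, 2), Mul(Add(Mul(Pow(2, Rational(1, 2)), Mul(I, Pow(21, Rational(1, 2)))), Add(-80, 2)), -8)) = Mul(Rational(-1, 2), Mul(Add(Mul(I, Pow(42, Rational(1, 2))), -78), -8)) = Mul(Rational(-1, 2), Mul(Add(-78, Mul(I, Pow(42, Rational(1, 2)))), -8)) = Mul(Rational(-1, 2), Add(624, Mul(-8, I, Pow(42, Rational(1, 2))))) = Add(-312, Mul(4, I, Pow(42, Rational(1, 2)))) ≈ Add(-312.00, Mul(25.923, I)))
Pow(U, -1) = Pow(Add(-312, Mul(4, I, Pow(42, Rational(1, 2)))), -1)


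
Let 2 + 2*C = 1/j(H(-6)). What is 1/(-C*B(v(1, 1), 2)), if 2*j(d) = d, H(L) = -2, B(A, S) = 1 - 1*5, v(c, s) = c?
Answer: -⅙ ≈ -0.16667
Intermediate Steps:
B(A, S) = -4 (B(A, S) = 1 - 5 = -4)
j(d) = d/2
C = -3/2 (C = -1 + 1/(2*(((½)*(-2)))) = -1 + (½)/(-1) = -1 + (½)*(-1) = -1 - ½ = -3/2 ≈ -1.5000)
1/(-C*B(v(1, 1), 2)) = 1/(-(-3)*(-4)/2) = 1/(-1*6) = 1/(-6) = -⅙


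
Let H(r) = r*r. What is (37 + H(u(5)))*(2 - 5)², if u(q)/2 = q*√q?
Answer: 4833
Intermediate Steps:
u(q) = 2*q^(3/2) (u(q) = 2*(q*√q) = 2*q^(3/2))
H(r) = r²
(37 + H(u(5)))*(2 - 5)² = (37 + (2*5^(3/2))²)*(2 - 5)² = (37 + (2*(5*√5))²)*(-3)² = (37 + (10*√5)²)*9 = (37 + 500)*9 = 537*9 = 4833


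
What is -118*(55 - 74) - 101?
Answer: 2141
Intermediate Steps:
-118*(55 - 74) - 101 = -118*(-19) - 101 = 2242 - 101 = 2141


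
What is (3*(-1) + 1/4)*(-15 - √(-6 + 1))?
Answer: 165/4 + 11*I*√5/4 ≈ 41.25 + 6.1492*I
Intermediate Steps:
(3*(-1) + 1/4)*(-15 - √(-6 + 1)) = (-3 + ¼)*(-15 - √(-5)) = -11*(-15 - I*√5)/4 = 165/4 + 11*I*√5/4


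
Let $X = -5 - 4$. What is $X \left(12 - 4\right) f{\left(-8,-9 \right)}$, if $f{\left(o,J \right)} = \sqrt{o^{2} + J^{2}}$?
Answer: $- 72 \sqrt{145} \approx -867.0$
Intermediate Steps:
$X = -9$
$f{\left(o,J \right)} = \sqrt{J^{2} + o^{2}}$
$X \left(12 - 4\right) f{\left(-8,-9 \right)} = - 9 \left(12 - 4\right) \sqrt{\left(-9\right)^{2} + \left(-8\right)^{2}} = \left(-9\right) 8 \sqrt{81 + 64} = - 72 \sqrt{145}$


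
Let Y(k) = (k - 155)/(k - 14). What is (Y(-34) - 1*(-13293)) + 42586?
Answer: 894127/16 ≈ 55883.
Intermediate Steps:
Y(k) = (-155 + k)/(-14 + k)
(Y(-34) - 1*(-13293)) + 42586 = ((-155 - 34)/(-14 - 34) - 1*(-13293)) + 42586 = (-189/(-48) + 13293) + 42586 = (-1/48*(-189) + 13293) + 42586 = (63/16 + 13293) + 42586 = 212751/16 + 42586 = 894127/16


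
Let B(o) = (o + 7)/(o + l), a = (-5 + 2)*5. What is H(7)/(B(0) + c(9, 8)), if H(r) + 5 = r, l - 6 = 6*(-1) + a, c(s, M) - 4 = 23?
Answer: 15/199 ≈ 0.075377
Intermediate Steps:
a = -15 (a = -3*5 = -15)
c(s, M) = 27 (c(s, M) = 4 + 23 = 27)
l = -15 (l = 6 + (6*(-1) - 15) = 6 + (-6 - 15) = 6 - 21 = -15)
H(r) = -5 + r
B(o) = (7 + o)/(-15 + o) (B(o) = (o + 7)/(o - 15) = (7 + o)/(-15 + o))
H(7)/(B(0) + c(9, 8)) = (-5 + 7)/((7 + 0)/(-15 + 0) + 27) = 2/(7/(-15) + 27) = 2/(-1/15*7 + 27) = 2/(-7/15 + 27) = 2/(398/15) = 2*(15/398) = 15/199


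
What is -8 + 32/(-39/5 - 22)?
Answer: -1352/149 ≈ -9.0738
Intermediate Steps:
-8 + 32/(-39/5 - 22) = -8 + 32/(-149/5) = -8 - 5/149*32 = -8 - 160/149 = -1352/149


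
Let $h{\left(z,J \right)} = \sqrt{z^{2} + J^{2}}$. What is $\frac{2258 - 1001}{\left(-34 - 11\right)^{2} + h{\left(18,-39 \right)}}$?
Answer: $\frac{56565}{91084} - \frac{419 \sqrt{205}}{455420} \approx 0.60785$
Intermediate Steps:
$h{\left(z,J \right)} = \sqrt{J^{2} + z^{2}}$
$\frac{2258 - 1001}{\left(-34 - 11\right)^{2} + h{\left(18,-39 \right)}} = \frac{2258 - 1001}{\left(-34 - 11\right)^{2} + \sqrt{\left(-39\right)^{2} + 18^{2}}} = \frac{1257}{\left(-45\right)^{2} + \sqrt{1521 + 324}} = \frac{1257}{2025 + \sqrt{1845}} = \frac{1257}{2025 + 3 \sqrt{205}}$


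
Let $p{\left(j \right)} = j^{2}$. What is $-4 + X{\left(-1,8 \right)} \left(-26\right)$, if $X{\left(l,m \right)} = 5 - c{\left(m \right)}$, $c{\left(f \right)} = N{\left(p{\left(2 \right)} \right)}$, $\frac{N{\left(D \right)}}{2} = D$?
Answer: $74$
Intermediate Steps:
$N{\left(D \right)} = 2 D$
$c{\left(f \right)} = 8$ ($c{\left(f \right)} = 2 \cdot 2^{2} = 2 \cdot 4 = 8$)
$X{\left(l,m \right)} = -3$ ($X{\left(l,m \right)} = 5 - 8 = -3$)
$-4 + X{\left(-1,8 \right)} \left(-26\right) = -4 - -78 = -4 + 78 = 74$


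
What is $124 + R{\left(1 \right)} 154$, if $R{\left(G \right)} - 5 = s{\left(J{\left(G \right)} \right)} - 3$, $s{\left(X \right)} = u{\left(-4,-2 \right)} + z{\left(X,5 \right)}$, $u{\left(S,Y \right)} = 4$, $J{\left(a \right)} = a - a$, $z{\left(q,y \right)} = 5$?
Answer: $1818$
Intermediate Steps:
$J{\left(a \right)} = 0$
$s{\left(X \right)} = 9$ ($s{\left(X \right)} = 4 + 5 = 9$)
$R{\left(G \right)} = 11$ ($R{\left(G \right)} = 5 + \left(9 - 3\right) = 5 + 6 = 11$)
$124 + R{\left(1 \right)} 154 = 124 + 11 \cdot 154 = 124 + 1694 = 1818$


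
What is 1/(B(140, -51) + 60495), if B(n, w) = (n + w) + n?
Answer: 1/60724 ≈ 1.6468e-5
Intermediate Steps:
B(n, w) = w + 2*n
1/(B(140, -51) + 60495) = 1/((-51 + 2*140) + 60495) = 1/((-51 + 280) + 60495) = 1/(229 + 60495) = 1/60724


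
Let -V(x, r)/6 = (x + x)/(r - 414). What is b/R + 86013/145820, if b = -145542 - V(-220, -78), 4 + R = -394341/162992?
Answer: 141824370734683577/6255483913580 ≈ 22672.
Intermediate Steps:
R = -1046309/162992 (R = -4 - 394341/162992 = -1046309/162992 ≈ -6.4194)
V(x, r) = -12*x/(-414 + r) (V(x, r) = -6*(x + x)/(r - 414) = -6*2*x/(-414 + r) = -12*x/(-414 + r))
b = -5967002/41 (b = -145542 - (-12)*(-220)/(-414 - 78) = -145542 - (-12)*(-220)/(-492) = -145542 - (-12)*(-220)*(-1)/492 = -145542 - 1*(-220/41) = -145542 + 220/41 = -5967002/41 ≈ -1.4554e+5)
b/R + 86013/145820 = -5967002/(41*(-1046309/162992)) + 86013/145820 = -5967002/41*(-162992/1046309) + 86013*(1/145820) = 972573589984/42898669 + 86013/145820 = 141824370734683577/6255483913580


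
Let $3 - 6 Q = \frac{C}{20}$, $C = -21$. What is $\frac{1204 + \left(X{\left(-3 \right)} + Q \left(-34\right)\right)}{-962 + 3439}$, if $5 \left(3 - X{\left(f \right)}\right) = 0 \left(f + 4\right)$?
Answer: $\frac{23681}{49540} \approx 0.47802$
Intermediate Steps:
$Q = \frac{27}{40}$ ($Q = \frac{1}{2} - \frac{\left(-21\right) \frac{1}{20}}{6} = \frac{1}{2} - - \frac{7}{40} = \frac{1}{2} + \frac{7}{40} = \frac{27}{40} \approx 0.675$)
$X{\left(f \right)} = 3$ ($X{\left(f \right)} = 3 - \frac{0 \left(f + 4\right)}{5} = 3 - \frac{0 \left(4 + f\right)}{5} = 3 - 0 = 3 + 0 = 3$)
$\frac{1204 + \left(X{\left(-3 \right)} + Q \left(-34\right)\right)}{-962 + 3439} = \frac{1204 + \left(3 + \frac{27}{40} \left(-34\right)\right)}{-962 + 3439} = \frac{1204 + \left(3 - \frac{459}{20}\right)}{2477} = \left(1204 - \frac{399}{20}\right) \frac{1}{2477} = \frac{23681}{20} \cdot \frac{1}{2477} = \frac{23681}{49540}$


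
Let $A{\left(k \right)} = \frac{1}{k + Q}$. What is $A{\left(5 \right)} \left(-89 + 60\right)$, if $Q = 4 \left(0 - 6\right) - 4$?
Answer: $\frac{29}{23} \approx 1.2609$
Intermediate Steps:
$Q = -28$ ($Q = 4 \left(0 - 6\right) - 4 = 4 \left(-6\right) - 4 = -24 - 4 = -28$)
$A{\left(k \right)} = \frac{1}{-28 + k}$ ($A{\left(k \right)} = \frac{1}{k - 28} = \frac{1}{-28 + k}$)
$A{\left(5 \right)} \left(-89 + 60\right) = \frac{-89 + 60}{-28 + 5} = \frac{1}{-23} \left(-29\right) = \left(- \frac{1}{23}\right) \left(-29\right) = \frac{29}{23}$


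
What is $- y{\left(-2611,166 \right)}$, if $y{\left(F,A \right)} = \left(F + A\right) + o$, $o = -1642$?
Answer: $4087$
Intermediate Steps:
$y{\left(F,A \right)} = -1642 + A + F$ ($y{\left(F,A \right)} = \left(F + A\right) - 1642 = \left(A + F\right) - 1642 = -1642 + A + F$)
$- y{\left(-2611,166 \right)} = - (-1642 + 166 - 2611) = \left(-1\right) \left(-4087\right) = 4087$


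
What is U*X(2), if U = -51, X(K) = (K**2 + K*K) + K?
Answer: -510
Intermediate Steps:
X(K) = K + 2*K**2 (X(K) = (K**2 + K**2) + K = 2*K**2 + K = K + 2*K**2)
U*X(2) = -102*(1 + 2*2) = -102*(1 + 4) = -102*5 = -51*10 = -510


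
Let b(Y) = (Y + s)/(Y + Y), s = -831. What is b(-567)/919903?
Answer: 233/173861667 ≈ 1.3401e-6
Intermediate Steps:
b(Y) = (-831 + Y)/(2*Y) (b(Y) = (Y - 831)/(Y + Y) = (-831 + Y)/((2*Y)) = (-831 + Y)*(1/(2*Y)) = (-831 + Y)/(2*Y))
b(-567)/919903 = ((1/2)*(-831 - 567)/(-567))/919903 = ((1/2)*(-1/567)*(-1398))*(1/919903) = (233/189)*(1/919903) = 233/173861667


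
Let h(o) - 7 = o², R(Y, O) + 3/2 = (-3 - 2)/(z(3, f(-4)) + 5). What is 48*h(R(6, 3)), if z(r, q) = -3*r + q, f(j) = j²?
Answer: 1537/3 ≈ 512.33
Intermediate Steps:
z(r, q) = q - 3*r
R(Y, O) = -23/12 (R(Y, O) = -3/2 + (-3 - 2)/(((-4)² - 3*3) + 5) = -3/2 - 5/((16 - 9) + 5) = -3/2 - 5/(7 + 5) = -3/2 - 5/12 = -23/12)
h(o) = 7 + o²
48*h(R(6, 3)) = 48*(7 + (-23/12)²) = 48*(7 + 529/144) = 48*(1537/144) = 1537/3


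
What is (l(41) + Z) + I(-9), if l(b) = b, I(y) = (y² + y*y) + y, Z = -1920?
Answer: -1726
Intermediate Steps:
I(y) = y + 2*y² (I(y) = (y² + y²) + y = 2*y² + y = y + 2*y²)
(l(41) + Z) + I(-9) = (41 - 1920) - 9*(1 + 2*(-9)) = -1879 - 9*(1 - 18) = -1879 - 9*(-17) = -1879 + 153 = -1726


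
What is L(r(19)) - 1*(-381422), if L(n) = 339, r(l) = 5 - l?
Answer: 381761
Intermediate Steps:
L(r(19)) - 1*(-381422) = 339 - 1*(-381422) = 339 + 381422 = 381761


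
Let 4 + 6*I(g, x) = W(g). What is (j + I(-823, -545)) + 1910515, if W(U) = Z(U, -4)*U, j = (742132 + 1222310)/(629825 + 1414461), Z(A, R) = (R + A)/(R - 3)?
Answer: 27107580351855/14310002 ≈ 1.8943e+6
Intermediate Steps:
Z(A, R) = (A + R)/(-3 + R)
j = 982221/1022143 (j = 1964442/2044286 = 1964442*(1/2044286) = 982221/1022143 ≈ 0.96094)
W(U) = U*(4/7 - U/7) (W(U) = ((U - 4)/(-3 - 4))*U = ((-4 + U)/(-7))*U = (-(-4 + U)/7)*U = (4/7 - U/7)*U = U*(4/7 - U/7))
I(g, x) = -2/3 + g*(4 - g)/42 (I(g, x) = -2/3 + (g*(4 - g)/7)/6 = -2/3 + g*(4 - g)/42)
(j + I(-823, -545)) + 1910515 = (982221/1022143 + (-2/3 - 1/42*(-823)*(-4 - 823))) + 1910515 = (982221/1022143 + (-2/3 - 1/42*(-823)*(-827))) + 1910515 = (982221/1022143 + (-2/3 - 680621/42)) + 1910515 = (982221/1022143 - 226883/14) + 1910515 = -231893119175/14310002 + 1910515 = 27107580351855/14310002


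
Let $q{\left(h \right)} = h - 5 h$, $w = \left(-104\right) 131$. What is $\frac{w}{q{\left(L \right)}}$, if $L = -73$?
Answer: $- \frac{3406}{73} \approx -46.658$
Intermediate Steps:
$w = -13624$
$q{\left(h \right)} = - 4 h$
$\frac{w}{q{\left(L \right)}} = - \frac{13624}{\left(-4\right) \left(-73\right)} = - \frac{13624}{292} = \left(-13624\right) \frac{1}{292} = - \frac{3406}{73}$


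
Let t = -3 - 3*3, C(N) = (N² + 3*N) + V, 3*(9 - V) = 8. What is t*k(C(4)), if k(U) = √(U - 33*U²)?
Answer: -8*I*√87447 ≈ -2365.7*I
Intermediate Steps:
V = 19/3 (V = 9 - ⅓*8 = 9 - 8/3 = 19/3 ≈ 6.3333)
C(N) = 19/3 + N² + 3*N (C(N) = (N² + 3*N) + 19/3 = 19/3 + N² + 3*N)
t = -12 (t = -3 - 9 = -12)
t*k(C(4)) = -12*√(1 - 33*(19/3 + 4² + 3*4))*√(19/3 + 4² + 3*4) = -12*√(1 - 33*(19/3 + 16 + 12))*√(19/3 + 16 + 12) = -12*√309*√(1 - 33*103/3)/3 = -12*√309*√(1 - 1133)/3 = -12*2*I*√87447/3 = -8*I*√87447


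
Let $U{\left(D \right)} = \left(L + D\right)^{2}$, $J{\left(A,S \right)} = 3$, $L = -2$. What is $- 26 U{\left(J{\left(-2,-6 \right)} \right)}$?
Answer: $-26$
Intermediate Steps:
$U{\left(D \right)} = \left(-2 + D\right)^{2}$
$- 26 U{\left(J{\left(-2,-6 \right)} \right)} = - 26 \left(-2 + 3\right)^{2} = - 26 \cdot 1^{2} = \left(-26\right) 1 = -26$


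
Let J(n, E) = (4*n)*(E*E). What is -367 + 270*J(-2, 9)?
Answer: -175327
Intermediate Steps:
J(n, E) = 4*n*E² (J(n, E) = (4*n)*E² = 4*n*E²)
-367 + 270*J(-2, 9) = -367 + 270*(4*(-2)*9²) = -367 + 270*(4*(-2)*81) = -367 + 270*(-648) = -367 - 174960 = -175327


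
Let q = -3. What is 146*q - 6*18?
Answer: -546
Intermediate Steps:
146*q - 6*18 = 146*(-3) - 6*18 = -438 - 108 = -546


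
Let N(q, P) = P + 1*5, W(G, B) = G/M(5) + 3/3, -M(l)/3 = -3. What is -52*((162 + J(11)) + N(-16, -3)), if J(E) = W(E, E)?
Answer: -77792/9 ≈ -8643.6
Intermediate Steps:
M(l) = 9 (M(l) = -3*(-3) = 9)
W(G, B) = 1 + G/9 (W(G, B) = G/9 + 3/3 = G*(⅑) + 3*(⅓) = G/9 + 1 = 1 + G/9)
J(E) = 1 + E/9
N(q, P) = 5 + P (N(q, P) = P + 5 = 5 + P)
-52*((162 + J(11)) + N(-16, -3)) = -52*((162 + (1 + (⅑)*11)) + (5 - 3)) = -52*((162 + (1 + 11/9)) + 2) = -52*((162 + 20/9) + 2) = -52*(1478/9 + 2) = -52*1496/9 = -77792/9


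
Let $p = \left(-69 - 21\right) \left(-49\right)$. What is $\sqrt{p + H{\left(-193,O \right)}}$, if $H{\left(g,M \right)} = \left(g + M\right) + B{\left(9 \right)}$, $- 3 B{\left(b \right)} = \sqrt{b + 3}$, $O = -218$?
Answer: $\frac{\sqrt{35991 - 6 \sqrt{3}}}{3} \approx 63.229$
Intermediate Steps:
$p = 4410$ ($p = \left(-90\right) \left(-49\right) = 4410$)
$B{\left(b \right)} = - \frac{\sqrt{3 + b}}{3}$ ($B{\left(b \right)} = - \frac{\sqrt{b + 3}}{3} = - \frac{\sqrt{3 + b}}{3}$)
$H{\left(g,M \right)} = M + g - \frac{2 \sqrt{3}}{3}$ ($H{\left(g,M \right)} = \left(g + M\right) - \frac{\sqrt{3 + 9}}{3} = \left(M + g\right) - \frac{\sqrt{12}}{3} = \left(M + g\right) - \frac{2 \sqrt{3}}{3} = M + g - \frac{2 \sqrt{3}}{3}$)
$\sqrt{p + H{\left(-193,O \right)}} = \sqrt{4410 - \left(411 + \frac{2 \sqrt{3}}{3}\right)} = \sqrt{3999 - \frac{2 \sqrt{3}}{3}}$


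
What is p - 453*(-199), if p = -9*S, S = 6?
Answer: 90093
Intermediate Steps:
p = -54 (p = -9*6 = -54)
p - 453*(-199) = -54 - 453*(-199) = -54 + 90147 = 90093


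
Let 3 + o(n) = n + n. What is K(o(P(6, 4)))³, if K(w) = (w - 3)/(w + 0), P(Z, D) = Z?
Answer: 8/27 ≈ 0.29630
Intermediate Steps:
o(n) = -3 + 2*n (o(n) = -3 + (n + n) = -3 + 2*n)
K(w) = (-3 + w)/w
K(o(P(6, 4)))³ = ((-3 + (-3 + 2*6))/(-3 + 2*6))³ = ((-3 + (-3 + 12))/(-3 + 12))³ = ((-3 + 9)/9)³ = ((⅑)*6)³ = (⅔)³ = 8/27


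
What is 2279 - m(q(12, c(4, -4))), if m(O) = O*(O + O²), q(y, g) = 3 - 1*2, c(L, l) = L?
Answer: 2277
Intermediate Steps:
q(y, g) = 1 (q(y, g) = 3 - 2 = 1)
2279 - m(q(12, c(4, -4))) = 2279 - 1²*(1 + 1) = 2279 - 2 = 2277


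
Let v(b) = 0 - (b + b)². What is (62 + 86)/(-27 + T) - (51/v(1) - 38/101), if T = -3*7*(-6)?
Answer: 584789/39996 ≈ 14.621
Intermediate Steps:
T = 126 (T = -21*(-6) = 126)
v(b) = -4*b² (v(b) = 0 - (2*b)² = 0 - 4*b² = -4*b²)
(62 + 86)/(-27 + T) - (51/v(1) - 38/101) = (62 + 86)/(-27 + 126) - (51/((-4*1²)) - 38/101) = 148/99 - (51/((-4*1)) - 38*1/101) = 148*(1/99) - (51/(-4) - 38/101) = 148/99 - (51*(-¼) - 38/101) = 148/99 - (-51/4 - 38/101) = 148/99 - 1*(-5303/404) = 148/99 + 5303/404 = 584789/39996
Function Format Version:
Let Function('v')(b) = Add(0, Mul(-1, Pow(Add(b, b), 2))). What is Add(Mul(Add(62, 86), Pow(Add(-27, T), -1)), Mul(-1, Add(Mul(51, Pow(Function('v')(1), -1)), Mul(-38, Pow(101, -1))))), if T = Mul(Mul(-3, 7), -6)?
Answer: Rational(584789, 39996) ≈ 14.621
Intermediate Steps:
T = 126 (T = Mul(-21, -6) = 126)
Function('v')(b) = Mul(-4, Pow(b, 2)) (Function('v')(b) = Add(0, Mul(-1, Pow(Mul(2, b), 2))) = Add(0, Mul(-1, Mul(4, Pow(b, 2)))) = Add(0, Mul(-4, Pow(b, 2))) = Mul(-4, Pow(b, 2)))
Add(Mul(Add(62, 86), Pow(Add(-27, T), -1)), Mul(-1, Add(Mul(51, Pow(Function('v')(1), -1)), Mul(-38, Pow(101, -1))))) = Add(Mul(Add(62, 86), Pow(Add(-27, 126), -1)), Mul(-1, Add(Mul(51, Pow(Mul(-4, Pow(1, 2)), -1)), Mul(-38, Pow(101, -1))))) = Add(Mul(148, Pow(99, -1)), Mul(-1, Add(Mul(51, Pow(Mul(-4, 1), -1)), Mul(-38, Rational(1, 101))))) = Add(Mul(148, Rational(1, 99)), Mul(-1, Add(Mul(51, Pow(-4, -1)), Rational(-38, 101)))) = Add(Rational(148, 99), Mul(-1, Add(Mul(51, Rational(-1, 4)), Rational(-38, 101)))) = Add(Rational(148, 99), Mul(-1, Add(Rational(-51, 4), Rational(-38, 101)))) = Add(Rational(148, 99), Mul(-1, Rational(-5303, 404))) = Add(Rational(148, 99), Rational(5303, 404)) = Rational(584789, 39996)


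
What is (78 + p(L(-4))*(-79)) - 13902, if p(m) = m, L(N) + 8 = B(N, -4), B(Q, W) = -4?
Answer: -12876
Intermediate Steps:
L(N) = -12 (L(N) = -8 - 4 = -12)
(78 + p(L(-4))*(-79)) - 13902 = (78 - 12*(-79)) - 13902 = (78 + 948) - 13902 = 1026 - 13902 = -12876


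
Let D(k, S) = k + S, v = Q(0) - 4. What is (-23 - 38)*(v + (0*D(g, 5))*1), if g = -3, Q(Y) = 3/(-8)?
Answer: 2135/8 ≈ 266.88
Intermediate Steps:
Q(Y) = -3/8 (Q(Y) = 3*(-1/8) = -3/8)
v = -35/8 (v = -3/8 - 4 = -35/8 ≈ -4.3750)
D(k, S) = S + k
(-23 - 38)*(v + (0*D(g, 5))*1) = (-23 - 38)*(-35/8 + (0*(5 - 3))*1) = -61*(-35/8 + (0*2)*1) = -61*(-35/8 + 0*1) = -61*(-35/8 + 0) = -61*(-35/8) = 2135/8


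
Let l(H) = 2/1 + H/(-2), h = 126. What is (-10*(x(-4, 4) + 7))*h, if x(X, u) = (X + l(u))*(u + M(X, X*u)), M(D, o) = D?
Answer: -8820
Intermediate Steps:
l(H) = 2 - H/2 (l(H) = 2*1 + H*(-1/2) = 2 - H/2)
x(X, u) = (X + u)*(2 + X - u/2) (x(X, u) = (X + (2 - u/2))*(u + X) = (2 + X - u/2)*(X + u) = (X + u)*(2 + X - u/2))
(-10*(x(-4, 4) + 7))*h = -10*(((-4)**2 + 2*(-4) + 2*4 - 1/2*4**2 + (1/2)*(-4)*4) + 7)*126 = -10*((16 - 8 + 8 - 1/2*16 - 8) + 7)*126 = -10*((16 - 8 + 8 - 8 - 8) + 7)*126 = -10*(0 + 7)*126 = -10*7*126 = -70*126 = -8820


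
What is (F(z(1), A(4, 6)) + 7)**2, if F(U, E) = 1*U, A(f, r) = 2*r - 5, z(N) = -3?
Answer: 16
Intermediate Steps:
A(f, r) = -5 + 2*r
F(U, E) = U
(F(z(1), A(4, 6)) + 7)**2 = (-3 + 7)**2 = 4**2 = 16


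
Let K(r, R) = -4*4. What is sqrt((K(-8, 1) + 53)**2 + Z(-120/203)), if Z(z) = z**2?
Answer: sqrt(56429521)/203 ≈ 37.005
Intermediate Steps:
K(r, R) = -16
sqrt((K(-8, 1) + 53)**2 + Z(-120/203)) = sqrt((-16 + 53)**2 + (-120/203)**2) = sqrt(37**2 + (-120*1/203)**2) = sqrt(1369 + (-120/203)**2) = sqrt(1369 + 14400/41209) = sqrt(56429521/41209) = sqrt(56429521)/203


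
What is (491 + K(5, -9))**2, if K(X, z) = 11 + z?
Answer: 243049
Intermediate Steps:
(491 + K(5, -9))**2 = (491 + (11 - 9))**2 = (491 + 2)**2 = 493**2 = 243049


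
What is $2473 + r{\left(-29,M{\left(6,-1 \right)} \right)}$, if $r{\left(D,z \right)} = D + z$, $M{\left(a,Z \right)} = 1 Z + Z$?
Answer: $2442$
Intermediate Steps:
$M{\left(a,Z \right)} = 2 Z$ ($M{\left(a,Z \right)} = Z + Z = 2 Z$)
$2473 + r{\left(-29,M{\left(6,-1 \right)} \right)} = 2473 + \left(-29 + 2 \left(-1\right)\right) = 2473 - 31 = 2442$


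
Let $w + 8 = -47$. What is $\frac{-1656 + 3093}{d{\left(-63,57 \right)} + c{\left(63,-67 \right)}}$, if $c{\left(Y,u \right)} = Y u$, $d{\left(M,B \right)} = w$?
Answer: $- \frac{1437}{4276} \approx -0.33606$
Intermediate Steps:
$w = -55$ ($w = -8 - 47 = -55$)
$d{\left(M,B \right)} = -55$
$\frac{-1656 + 3093}{d{\left(-63,57 \right)} + c{\left(63,-67 \right)}} = \frac{-1656 + 3093}{-55 + 63 \left(-67\right)} = \frac{1437}{-55 - 4221} = \frac{1437}{-4276} = 1437 \left(- \frac{1}{4276}\right) = - \frac{1437}{4276}$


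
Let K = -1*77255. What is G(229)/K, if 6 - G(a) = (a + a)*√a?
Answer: -6/77255 + 458*√229/77255 ≈ 0.089636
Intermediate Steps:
K = -77255
G(a) = 6 - 2*a^(3/2) (G(a) = 6 - (a + a)*√a = 6 - 2*a*√a = 6 - 2*a^(3/2))
G(229)/K = (6 - 458*√229)/(-77255) = (6 - 458*√229)*(-1/77255) = -6/77255 + 458*√229/77255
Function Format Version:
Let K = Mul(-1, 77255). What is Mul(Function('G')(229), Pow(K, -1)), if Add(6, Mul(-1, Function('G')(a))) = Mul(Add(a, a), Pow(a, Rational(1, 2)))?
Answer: Add(Rational(-6, 77255), Mul(Rational(458, 77255), Pow(229, Rational(1, 2)))) ≈ 0.089636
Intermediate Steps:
K = -77255
Function('G')(a) = Add(6, Mul(-2, Pow(a, Rational(3, 2)))) (Function('G')(a) = Add(6, Mul(-1, Mul(Add(a, a), Pow(a, Rational(1, 2))))) = Add(6, Mul(-1, Mul(Mul(2, a), Pow(a, Rational(1, 2))))) = Add(6, Mul(-1, Mul(2, Pow(a, Rational(3, 2))))) = Add(6, Mul(-2, Pow(a, Rational(3, 2)))))
Mul(Function('G')(229), Pow(K, -1)) = Mul(Add(6, Mul(-2, Pow(229, Rational(3, 2)))), Pow(-77255, -1)) = Mul(Add(6, Mul(-2, Mul(229, Pow(229, Rational(1, 2))))), Rational(-1, 77255)) = Mul(Add(6, Mul(-458, Pow(229, Rational(1, 2)))), Rational(-1, 77255)) = Add(Rational(-6, 77255), Mul(Rational(458, 77255), Pow(229, Rational(1, 2))))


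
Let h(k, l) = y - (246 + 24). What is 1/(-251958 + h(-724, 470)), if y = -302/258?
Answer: -129/32537563 ≈ -3.9646e-6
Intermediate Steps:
y = -151/129 (y = -302*1/258 = -151/129 ≈ -1.1705)
h(k, l) = -34981/129 (h(k, l) = -151/129 - (246 + 24) = -151/129 - 1*270 = -151/129 - 270 = -34981/129)
1/(-251958 + h(-724, 470)) = 1/(-251958 - 34981/129) = 1/(-32537563/129) = -129/32537563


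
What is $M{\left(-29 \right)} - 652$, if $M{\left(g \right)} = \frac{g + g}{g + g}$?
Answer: $-651$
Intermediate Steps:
$M{\left(g \right)} = 1$ ($M{\left(g \right)} = \frac{2 g}{2 g} = 2 g \frac{1}{2 g} = 1$)
$M{\left(-29 \right)} - 652 = 1 - 652 = -651$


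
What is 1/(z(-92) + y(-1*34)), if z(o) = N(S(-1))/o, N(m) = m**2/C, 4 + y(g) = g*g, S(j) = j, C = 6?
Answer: 552/635903 ≈ 0.00086806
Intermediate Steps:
y(g) = -4 + g**2 (y(g) = -4 + g*g = -4 + g**2)
N(m) = m**2/6
z(o) = 1/(6*o) (z(o) = ((1/6)*(-1)**2)/o = ((1/6)*1)/o = 1/(6*o))
1/(z(-92) + y(-1*34)) = 1/((1/6)/(-92) + (-4 + (-1*34)**2)) = 1/((1/6)*(-1/92) + (-4 + (-34)**2)) = 1/(-1/552 + (-4 + 1156)) = 1/(-1/552 + 1152) = 1/(635903/552) = 552/635903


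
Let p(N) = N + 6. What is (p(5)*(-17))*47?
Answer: -8789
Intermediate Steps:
p(N) = 6 + N
(p(5)*(-17))*47 = ((6 + 5)*(-17))*47 = (11*(-17))*47 = -187*47 = -8789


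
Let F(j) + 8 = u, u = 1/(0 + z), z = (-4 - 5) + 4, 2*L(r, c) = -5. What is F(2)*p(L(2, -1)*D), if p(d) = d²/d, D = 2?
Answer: 41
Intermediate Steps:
L(r, c) = -5/2 (L(r, c) = (½)*(-5) = -5/2)
z = -5 (z = -9 + 4 = -5)
u = -⅕ (u = 1/(0 - 5) = 1/(-5) = -⅕ ≈ -0.20000)
F(j) = -41/5 (F(j) = -8 - ⅕ = -41/5)
p(d) = d
F(2)*p(L(2, -1)*D) = -(-41)*2/2 = -41/5*(-5) = 41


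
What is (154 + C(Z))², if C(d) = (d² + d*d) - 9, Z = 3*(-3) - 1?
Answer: 119025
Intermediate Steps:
Z = -10 (Z = -9 - 1 = -10)
C(d) = -9 + 2*d² (C(d) = (d² + d²) - 9 = 2*d² - 9 = -9 + 2*d²)
(154 + C(Z))² = (154 + (-9 + 2*(-10)²))² = (154 + (-9 + 2*100))² = (154 + (-9 + 200))² = (154 + 191)² = 345² = 119025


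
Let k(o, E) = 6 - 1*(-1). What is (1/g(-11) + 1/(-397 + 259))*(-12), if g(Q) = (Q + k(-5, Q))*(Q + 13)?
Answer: 73/46 ≈ 1.5870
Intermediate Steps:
k(o, E) = 7 (k(o, E) = 6 + 1 = 7)
g(Q) = (7 + Q)*(13 + Q) (g(Q) = (Q + 7)*(Q + 13) = (7 + Q)*(13 + Q))
(1/g(-11) + 1/(-397 + 259))*(-12) = (1/(91 + (-11)**2 + 20*(-11)) + 1/(-397 + 259))*(-12) = (1/(91 + 121 - 220) + 1/(-138))*(-12) = (1/(-8) - 1/138)*(-12) = (-1/8 - 1/138)*(-12) = -73/552*(-12) = 73/46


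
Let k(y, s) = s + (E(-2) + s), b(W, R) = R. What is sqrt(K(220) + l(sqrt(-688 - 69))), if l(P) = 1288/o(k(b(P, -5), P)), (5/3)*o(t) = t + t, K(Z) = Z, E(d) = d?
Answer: sqrt(220 - 3220/(3*(2 - 2*I*sqrt(757)))) ≈ 14.823 - 0.65707*I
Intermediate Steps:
k(y, s) = -2 + 2*s (k(y, s) = s + (-2 + s) = -2 + 2*s)
o(t) = 6*t/5 (o(t) = 3*(t + t)/5 = 3*(2*t)/5 = 6*t/5)
l(P) = 1288/(-12/5 + 12*P/5) (l(P) = 1288/((6*(-2 + 2*P)/5)) = 1288/(-12/5 + 12*P/5))
sqrt(K(220) + l(sqrt(-688 - 69))) = sqrt(220 + 1610/(3*(-1 + sqrt(-688 - 69)))) = sqrt(220 + 1610/(3*(-1 + sqrt(-757)))) = sqrt(220 + 1610/(3*(-1 + I*sqrt(757))))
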